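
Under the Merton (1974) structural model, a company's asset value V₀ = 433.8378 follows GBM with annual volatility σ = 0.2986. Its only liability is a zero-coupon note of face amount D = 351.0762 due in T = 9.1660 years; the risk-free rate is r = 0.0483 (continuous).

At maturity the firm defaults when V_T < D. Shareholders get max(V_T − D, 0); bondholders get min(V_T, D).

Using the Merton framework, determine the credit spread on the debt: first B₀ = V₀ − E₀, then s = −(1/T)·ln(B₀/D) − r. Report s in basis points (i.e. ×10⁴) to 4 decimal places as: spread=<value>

Work the structural quantities from V₀ = 433.8378 against face 351.0762:
d₁ = [ln(V₀/D) + (r + σ²/2)T] / (σ√T)
   = [ln(433.8378/351.0762) + (0.0483 + 0.5·0.2986²)·9.1660] / (0.2986·√9.1660)
   = [0.211667 + 0.851347] / 0.904024 = 1.175870
d₂ = d₁ − σ√T = 1.175870 − 0.904024 = 0.271847
N(d₁) = 0.880177,  N(d₂) = 0.607130,  e^(−rT) = 0.642288
E₀ = V₀·N(d₁) − D·e^(−rT)·N(d₂)
   = 433.8378·0.880177 − 351.0762·0.642288·0.607130 = 244.950812
B₀ = V₀ − E₀ = 433.8378 − 244.950812 = 188.886988
spread = −(1/T)·ln(B₀/D) − r = −(1/9.1660)·ln(188.886988/351.0762) − 0.0483 = 0.01932540
in basis points: 0.01932540 × 10⁴ = 193.2540 bp

spread=193.2540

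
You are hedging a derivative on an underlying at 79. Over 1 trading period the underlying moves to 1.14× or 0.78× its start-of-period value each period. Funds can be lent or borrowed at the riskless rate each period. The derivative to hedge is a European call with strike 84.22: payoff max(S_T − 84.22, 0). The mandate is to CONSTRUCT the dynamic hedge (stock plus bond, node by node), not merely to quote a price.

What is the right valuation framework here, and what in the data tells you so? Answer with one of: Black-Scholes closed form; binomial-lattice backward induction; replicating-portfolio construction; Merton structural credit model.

framework: replicating-portfolio construction

Key observation: a price alone would not answer the question — the per-node share/bond construction on the spot-79, 1.14/0.78 tree is required, and only the replicating-portfolio method yields it.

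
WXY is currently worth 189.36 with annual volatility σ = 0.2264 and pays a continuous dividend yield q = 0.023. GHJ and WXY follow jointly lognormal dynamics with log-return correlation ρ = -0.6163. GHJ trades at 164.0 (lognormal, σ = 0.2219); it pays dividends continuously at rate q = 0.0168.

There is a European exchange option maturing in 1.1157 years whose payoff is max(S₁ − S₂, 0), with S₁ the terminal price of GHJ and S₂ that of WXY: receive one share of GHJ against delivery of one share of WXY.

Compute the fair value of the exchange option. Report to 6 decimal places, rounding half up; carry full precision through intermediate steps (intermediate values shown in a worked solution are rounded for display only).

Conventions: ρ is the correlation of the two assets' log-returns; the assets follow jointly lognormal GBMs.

σ_eff = √(σ₁² + σ₂² − 2ρσ₁σ₂) = √(0.2219² + 0.2264² − 2·-0.6163·0.2219·0.2264) = 0.403014
d₁ = (ln(S₁/S₂) + (q₂ − q₁ + σ_eff²/2)T) / (σ_eff√T) = (ln(164.0/189.36) + (0.023 − 0.0168 + 0.081210)·1.1157) / 0.425690 = -0.108671
d₂ = d₁ − σ_eff√T = -0.108671 − 0.425690 = -0.534361
N(d₁) = 0.456732,  N(d₂) = 0.296546
V = S₁·e^{−q₁T}·N(d₁) − S₂·e^{−q₂T}·N(d₂) = 73.513103 − 54.731286 = 18.781817
Key observation: the rate r is irrelevant here: denominating values in WXY turns the exchange into a ratio option on S₁/S₂, and discounting at r drops out.

exchange price = 18.781817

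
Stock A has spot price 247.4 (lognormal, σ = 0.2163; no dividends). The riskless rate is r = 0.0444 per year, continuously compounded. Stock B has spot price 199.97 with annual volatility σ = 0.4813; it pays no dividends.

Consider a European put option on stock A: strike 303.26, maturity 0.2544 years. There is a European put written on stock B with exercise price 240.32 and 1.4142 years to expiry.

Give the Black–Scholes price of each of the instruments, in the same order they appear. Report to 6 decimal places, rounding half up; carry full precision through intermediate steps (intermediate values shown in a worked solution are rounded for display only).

price(stock A put K=303.26) = 52.919189
price(stock B put K=240.32) = 61.841985

[stock A put K=303.26]
σ√T = 0.2163·√0.2544 = 0.109098
d₁ = (ln(S/K) + (r+σ²/2)T) / (σ√T) = (ln(247.4/303.26) + (0.0444+0.2163²/2)·0.2544) / 0.109098 = (-0.203584 + 0.017246) / 0.109098 = -1.707990
d₂ = d₁ − σ√T = -1.707990 − 0.109098 = -1.817088
e^{−rT} = 0.988768
N(−d₁) = 0.956181,  N(−d₂) = 0.965398
price = K·e^{−rT}·N(−d₂) − S·N(−d₁) = 289.478345 − 236.559156 = 52.919189
[stock B put K=240.32]
σ√T = 0.4813·√1.4142 = 0.572363
d₁ = (ln(S/K) + (r+σ²/2)T) / (σ√T) = (ln(199.97/240.32) + (0.0444+0.4813²/2)·1.4142) / 0.572363 = (-0.183804 + 0.226590) / 0.572363 = 0.074753
d₂ = d₁ − σ√T = 0.074753 − 0.572363 = -0.497609
e^{−rT} = 0.939140
N(−d₁) = 0.470206,  N(−d₂) = 0.690620
price = K·e^{−rT}·N(−d₂) − S·N(−d₁) = 155.868983 − 94.026998 = 61.841985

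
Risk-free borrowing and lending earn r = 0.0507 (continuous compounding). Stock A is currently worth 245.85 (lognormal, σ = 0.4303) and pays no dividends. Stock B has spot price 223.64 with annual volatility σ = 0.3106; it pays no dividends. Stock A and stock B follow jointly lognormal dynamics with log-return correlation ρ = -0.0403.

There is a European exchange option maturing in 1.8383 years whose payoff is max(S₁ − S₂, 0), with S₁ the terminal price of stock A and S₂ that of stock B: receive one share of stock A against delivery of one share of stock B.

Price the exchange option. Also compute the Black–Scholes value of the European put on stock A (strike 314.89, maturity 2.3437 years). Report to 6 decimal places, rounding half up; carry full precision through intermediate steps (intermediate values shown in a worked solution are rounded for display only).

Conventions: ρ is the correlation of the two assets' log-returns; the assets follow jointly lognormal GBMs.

exchange price = 78.792101
price(stock A put K=314.89) = 85.940110

σ_eff = √(σ₁² + σ₂² − 2ρσ₁σ₂) = √(0.4303² + 0.3106² − 2·-0.0403·0.4303·0.3106) = 0.540743
d₁ = (ln(S₁/S₂) + (q₂ − q₁ + σ_eff²/2)T) / (σ_eff√T) = (ln(245.85/223.64) + (0.0 − 0.0 + 0.146201)·1.8383) / 0.733160 = 0.495725
d₂ = d₁ − σ_eff√T = 0.495725 − 0.733160 = -0.237435
N(d₁) = 0.689956,  N(d₂) = 0.406160
V = S₁·e^{−q₁T}·N(d₁) − S₂·e^{−q₂T}·N(d₂) = 169.625638 − 90.833538 = 78.792101
[vanilla: stock A put K=314.89]
σ√T = 0.4303·√2.3437 = 0.658753
d₁ = (ln(S/K) + (r+σ²/2)T) / (σ√T) = (ln(245.85/314.89) + (0.0507+0.4303²/2)·2.3437) / 0.658753 = (-0.247502 + 0.335803) / 0.658753 = 0.134043
d₂ = d₁ − σ√T = 0.134043 − 0.658753 = -0.524709
e^{−rT} = 0.887963
N(−d₁) = 0.446684,  N(−d₂) = 0.700107
price = K·e^{−rT}·N(−d₂) − S·N(−d₁) = 195.757420 − 109.817311 = 85.940110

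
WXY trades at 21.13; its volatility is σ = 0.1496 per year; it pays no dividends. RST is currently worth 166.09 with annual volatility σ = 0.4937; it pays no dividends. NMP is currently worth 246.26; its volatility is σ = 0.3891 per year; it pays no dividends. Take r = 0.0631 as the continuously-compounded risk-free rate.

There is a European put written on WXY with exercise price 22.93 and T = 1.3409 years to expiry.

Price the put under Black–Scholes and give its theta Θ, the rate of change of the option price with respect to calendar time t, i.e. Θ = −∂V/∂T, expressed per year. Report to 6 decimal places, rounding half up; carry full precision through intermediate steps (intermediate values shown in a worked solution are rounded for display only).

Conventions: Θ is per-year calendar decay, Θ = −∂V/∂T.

price = 1.426426
Θ = 0.160275

σ√T = 0.1496·√1.3409 = 0.173233
d₁ = (ln(S/K) + (r+σ²/2)T) / (σ√T) = (ln(21.13/22.93) + (0.0631+0.1496²/2)·1.3409) / 0.173233 = (-0.081752 + 0.099616) / 0.173233 = 0.103117
d₂ = d₁ − σ√T = 0.103117 − 0.173233 = -0.070115
e^{−rT} = 0.918870
N(−d₁) = 0.458935,  N(−d₂) = 0.527949
Put price V = K·e^{−rT}·N(−d₂) − S·N(−d₁) = 11.123720 − 9.697294 = 1.426426
φ(d₁) = (1/√(2π))·e^{−d₁²/2} = 0.396827
Θ = −S·φ(d₁)·σ/(2√T) + r·K·e^{−rT}·N(−d₂) = −0.541632 + 0.701907 = 0.160275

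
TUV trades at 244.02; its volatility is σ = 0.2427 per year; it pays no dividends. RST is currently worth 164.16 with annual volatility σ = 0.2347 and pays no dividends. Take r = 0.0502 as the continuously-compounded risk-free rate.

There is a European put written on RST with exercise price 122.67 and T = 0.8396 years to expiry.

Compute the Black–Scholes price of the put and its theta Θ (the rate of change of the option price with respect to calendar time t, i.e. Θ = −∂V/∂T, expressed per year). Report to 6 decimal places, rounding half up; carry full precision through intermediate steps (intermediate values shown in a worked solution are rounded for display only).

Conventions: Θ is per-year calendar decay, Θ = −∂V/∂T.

σ√T = 0.2347·√0.8396 = 0.215055
d₁ = (ln(S/K) + (r+σ²/2)T) / (σ√T) = (ln(164.16/122.67) + (0.0502+0.2347²/2)·0.8396) / 0.215055 = (0.291344 + 0.065272) / 0.215055 = 1.658256
d₂ = d₁ − σ√T = 1.658256 − 0.215055 = 1.443201
e^{−rT} = 0.958728
N(−d₁) = 0.048633,  N(−d₂) = 0.074482
Put price V = K·e^{−rT}·N(−d₂) − S·N(−d₁) = 8.759613 − 7.983584 = 0.776029
φ(d₁) = (1/√(2π))·e^{−d₁²/2} = 0.100878
Θ = −S·φ(d₁)·σ/(2√T) + r·K·e^{−rT}·N(−d₂) = −2.120852 + 0.439733 = -1.681119

price = 0.776029
Θ = -1.681119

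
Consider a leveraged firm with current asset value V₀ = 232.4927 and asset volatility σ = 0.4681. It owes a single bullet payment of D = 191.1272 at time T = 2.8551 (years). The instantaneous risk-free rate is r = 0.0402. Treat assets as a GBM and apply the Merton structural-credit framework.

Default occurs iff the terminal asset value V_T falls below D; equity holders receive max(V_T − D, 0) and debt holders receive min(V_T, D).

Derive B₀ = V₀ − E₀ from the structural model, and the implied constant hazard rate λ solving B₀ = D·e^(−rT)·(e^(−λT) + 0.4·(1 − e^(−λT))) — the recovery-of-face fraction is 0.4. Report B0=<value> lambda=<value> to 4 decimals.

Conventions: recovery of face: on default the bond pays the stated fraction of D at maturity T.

B0=135.0677 lambda=0.1485

Apply the equity-as-call identities (strike 191.1272, horizon 2.8551 years):
d₁ = [ln(V₀/D) + (r + σ²/2)T] / (σ√T)
   = [ln(232.4927/191.1272) + (0.0402 + 0.5·0.4681²)·2.8551] / (0.4681·√2.8551)
   = [0.195920 + 0.427576] / 0.790950 = 0.788287
d₂ = d₁ − σ√T = 0.788287 − 0.790950 = -0.002663
N(d₁) = 0.784736,  N(d₂) = 0.498937,  e^(−rT) = 0.891567
E₀ = V₀·N(d₁) − D·e^(−rT)·N(d₂)
   = 232.4927·0.784736 − 191.1272·0.891567·0.498937 = 97.425035
B₀ = V₀ − E₀ = 232.4927 − 97.425035 = 135.067665
e^(−λT) = (B₀·e^(rT)/D − 0.4)/(1 − 0.4) = (135.0677·1.121621/191.1272 − 0.4)/0.6 = 0.65439751
λ = −ln(0.65439751)/2.8551 = 0.148520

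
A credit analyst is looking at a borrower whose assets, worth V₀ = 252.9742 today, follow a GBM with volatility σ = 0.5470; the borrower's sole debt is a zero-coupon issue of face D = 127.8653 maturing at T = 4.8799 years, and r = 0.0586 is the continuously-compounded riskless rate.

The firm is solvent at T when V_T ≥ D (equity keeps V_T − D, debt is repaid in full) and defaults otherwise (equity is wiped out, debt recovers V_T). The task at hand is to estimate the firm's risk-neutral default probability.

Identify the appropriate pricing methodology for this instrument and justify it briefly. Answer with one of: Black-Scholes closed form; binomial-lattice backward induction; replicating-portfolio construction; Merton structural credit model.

Key observation: the question is about default risk generated by asset-value dynamics against a debt face of 127.8653 — the structural framework prices exactly that.

framework: Merton structural credit model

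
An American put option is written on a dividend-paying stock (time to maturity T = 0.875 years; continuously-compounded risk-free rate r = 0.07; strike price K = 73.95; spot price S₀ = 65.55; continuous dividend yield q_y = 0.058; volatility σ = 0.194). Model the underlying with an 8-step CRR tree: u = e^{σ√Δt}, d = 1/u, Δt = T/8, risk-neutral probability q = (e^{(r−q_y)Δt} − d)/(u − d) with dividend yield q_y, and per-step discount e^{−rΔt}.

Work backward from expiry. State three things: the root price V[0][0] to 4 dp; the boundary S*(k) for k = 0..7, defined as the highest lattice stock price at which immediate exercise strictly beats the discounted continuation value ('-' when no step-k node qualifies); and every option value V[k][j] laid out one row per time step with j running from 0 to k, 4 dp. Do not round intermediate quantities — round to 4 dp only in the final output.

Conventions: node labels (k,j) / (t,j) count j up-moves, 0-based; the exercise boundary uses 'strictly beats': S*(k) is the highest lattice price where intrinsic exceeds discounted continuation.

price = 9.5832
boundary = - - 57.6560 54.0730 57.6560 61.4764 65.5500 61.4764
tree:
9.5832
12.6986 6.5436
16.2940 9.2162 3.9100
19.8770 12.5131 5.9851 1.8469
23.2374 16.2940 8.8379 3.1584 0.5332
26.3889 19.8770 12.4736 5.2543 1.0623 0.0000
29.3445 23.2374 16.2940 8.4000 2.1164 0.0000 0.0000
32.1165 26.3889 19.8770 12.4736 4.2164 0.0000 0.0000 0.0000
34.7162 29.3445 23.2374 16.2940 8.4000 0.0000 0.0000 0.0000 0.0000

Δt=0.10938, u=1.06626, d=0.93786, q=0.49419, disc=e^(-rΔt)=0.99237
k=8 terminal: V=max(K-S,0) → 34.7162 29.3445 23.2374 16.2940 8.4000 0.0000 0.0000 0.0000 0.0000
k=7: j=0 S=41.8335 intr=32.1165 cont=31.8170 V=32.1165[EX]; j=1 S=47.5611 intr=26.3889 cont=26.1256 V=26.3889[EX]; j=2 S=54.0730 intr=19.8770 cont=19.6549 V=19.8770[EX]; j=3 S=61.4764 intr=12.4736 cont=12.2983 V=12.4736[EX]; j=4 S=69.8935 intr=4.0565 cont=4.2164 V=4.2164[hold]; j=5 S=79.4630 intr=0.0000 cont=0.0000 V=0.0000[hold]; j=6 S=90.3427 intr=0.0000 cont=0.0000 V=0.0000[hold]; j=7 S=102.7121 intr=0.0000 cont=0.0000 V=0.0000[hold]  S*(7)=61.4764
k=6: j=0 S=44.6055 intr=29.3445 cont=29.0626 V=29.3445[EX]; j=1 S=50.7126 intr=23.2374 cont=22.9940 V=23.2374[EX]; j=2 S=57.6560 intr=16.2940 cont=16.0946 V=16.2940[EX]; j=3 S=65.5500 intr=8.4000 cont=8.3289 V=8.4000[EX]; j=4 S=74.5248 intr=0.0000 cont=2.1164 V=2.1164[hold]; j=5 S=84.7284 intr=0.0000 cont=0.0000 V=0.0000[hold]; j=6 S=96.3291 intr=0.0000 cont=0.0000 V=0.0000[hold]  S*(6)=65.5500
k=5: j=0 S=47.5611 intr=26.3889 cont=26.1256 V=26.3889[EX]; j=1 S=54.0730 intr=19.8770 cont=19.6549 V=19.8770[EX]; j=2 S=61.4764 intr=12.4736 cont=12.2983 V=12.4736[EX]; j=3 S=69.8935 intr=4.0565 cont=5.2543 V=5.2543[hold]; j=4 S=79.4630 intr=0.0000 cont=1.0623 V=1.0623[hold]; j=5 S=90.3427 intr=0.0000 cont=0.0000 V=0.0000[hold]  S*(5)=61.4764
k=4: j=0 S=50.7126 intr=23.2374 cont=22.9940 V=23.2374[EX]; j=1 S=57.6560 intr=16.2940 cont=16.0946 V=16.2940[EX]; j=2 S=65.5500 intr=8.4000 cont=8.8379 V=8.8379[hold]; j=3 S=74.5248 intr=0.0000 cont=3.1584 V=3.1584[hold]; j=4 S=84.7284 intr=0.0000 cont=0.5332 V=0.5332[hold]  S*(4)=57.6560
k=3: j=0 S=54.0730 intr=19.8770 cont=19.6549 V=19.8770[EX]; j=1 S=61.4764 intr=12.4736 cont=12.5131 V=12.5131[hold]; j=2 S=69.8935 intr=4.0565 cont=5.9851 V=5.9851[hold]; j=3 S=79.4630 intr=0.0000 cont=1.8469 V=1.8469[hold]  S*(3)=54.0730
k=2: j=0 S=57.6560 intr=16.2940 cont=16.1140 V=16.2940[EX]; j=1 S=65.5500 intr=8.4000 cont=9.2162 V=9.2162[hold]; j=2 S=74.5248 intr=0.0000 cont=3.9100 V=3.9100[hold]  S*(2)=57.6560
k=1: j=0 S=61.4764 intr=12.4736 cont=12.6986 V=12.6986[hold]; j=1 S=69.8935 intr=4.0565 cont=6.5436 V=6.5436[hold]  S*(1)=-
k=0: j=0 S=65.5500 intr=8.4000 cont=9.5832 V=9.5832[hold]  S*(0)=-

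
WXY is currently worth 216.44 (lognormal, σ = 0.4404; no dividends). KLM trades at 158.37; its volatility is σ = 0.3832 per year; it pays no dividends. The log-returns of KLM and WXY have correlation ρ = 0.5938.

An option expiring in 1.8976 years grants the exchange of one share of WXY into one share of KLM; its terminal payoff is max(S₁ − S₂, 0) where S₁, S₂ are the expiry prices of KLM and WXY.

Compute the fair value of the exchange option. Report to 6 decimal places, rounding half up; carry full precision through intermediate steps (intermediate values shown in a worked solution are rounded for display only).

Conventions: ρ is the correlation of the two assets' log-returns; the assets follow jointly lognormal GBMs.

σ_eff = √(σ₁² + σ₂² − 2ρσ₁σ₂) = √(0.3832² + 0.4404² − 2·0.5938·0.3832·0.4404) = 0.374665
d₁ = (ln(S₁/S₂) + (q₂ − q₁ + σ_eff²/2)T) / (σ_eff√T) = (ln(158.37/216.44) + (0.0 − 0.0 + 0.070187)·1.8976) / 0.516113 = -0.347197
d₂ = d₁ − σ_eff√T = -0.347197 − 0.516113 = -0.863310
N(d₁) = 0.364222,  N(d₂) = 0.193983
V = S₁·e^{−q₁T}·N(d₁) − S₂·e^{−q₂T}·N(d₂) = 57.681785 − 41.985787 = 15.695998
Key observation: r never enters — measured in units of WXY, the claim is a call on S₁/S₂ struck at 1, so only the dividend yields and σ_eff matter.

exchange price = 15.695998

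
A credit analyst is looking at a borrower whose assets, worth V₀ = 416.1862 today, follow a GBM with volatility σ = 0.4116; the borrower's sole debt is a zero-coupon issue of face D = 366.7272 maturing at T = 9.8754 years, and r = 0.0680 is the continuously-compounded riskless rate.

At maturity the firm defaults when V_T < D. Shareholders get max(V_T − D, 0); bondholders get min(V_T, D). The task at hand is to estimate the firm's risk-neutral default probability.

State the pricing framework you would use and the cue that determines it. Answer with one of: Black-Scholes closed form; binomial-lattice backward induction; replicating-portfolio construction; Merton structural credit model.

framework: Merton structural credit model

Key observation: the asked-for credit quantity lives on the firm's capital structure — asset value, asset volatility, debt face 366.7272 — which is the structural model's domain.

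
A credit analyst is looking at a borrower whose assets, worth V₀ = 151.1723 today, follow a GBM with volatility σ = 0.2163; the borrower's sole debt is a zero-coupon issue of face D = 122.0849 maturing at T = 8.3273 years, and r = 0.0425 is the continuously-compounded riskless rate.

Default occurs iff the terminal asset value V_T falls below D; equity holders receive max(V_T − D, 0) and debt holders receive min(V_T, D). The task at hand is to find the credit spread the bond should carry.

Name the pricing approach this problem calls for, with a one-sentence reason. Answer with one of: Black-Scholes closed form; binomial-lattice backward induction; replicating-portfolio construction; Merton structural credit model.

Key observation: the asked-for credit quantity lives on the firm's capital structure — asset value, asset volatility, debt face 122.0849 — which is the structural model's domain.

framework: Merton structural credit model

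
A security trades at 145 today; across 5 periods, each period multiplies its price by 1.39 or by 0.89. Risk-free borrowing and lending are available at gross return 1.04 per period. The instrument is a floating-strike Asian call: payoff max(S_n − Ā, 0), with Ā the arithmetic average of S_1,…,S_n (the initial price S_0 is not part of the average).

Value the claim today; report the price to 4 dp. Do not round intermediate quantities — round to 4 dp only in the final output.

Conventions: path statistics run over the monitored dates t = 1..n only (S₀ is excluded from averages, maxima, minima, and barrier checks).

No-arbitrage gives p* = (R−d)/(u−d) = 0.3000: enumerate every path, weight its payoff by its p*-probability, and discount by R^5.
Enumerate all 2^5 = 32 price paths (U = up ×1.39, D = down ×0.89); each path with k up-moves has probability p*^k·(1−p*)^(5−k).
DDDDD: Ā=103.6140, payoff=0.0000, prob=0.168070
UDDDD: Ā=161.8241, payoff=0.0000, prob=0.072030
DUDDD: Ā=147.3241, payoff=0.0000, prob=0.072030
UUDDD: Ā=230.0905, payoff=0.0000, prob=0.030870
DDUDD: Ā=134.4191, payoff=0.0000, prob=0.072030
UDUDD: Ā=209.9355, payoff=0.0000, prob=0.030870
DUUDD: Ā=195.4355, payoff=2.0647, prob=0.030870
UUUDD: Ā=305.2308, payoff=3.2247, prob=0.013230
DDDUD: Ā=122.9337, payoff=3.5233, prob=0.072030
UDDUD: Ā=191.9976, payoff=5.5027, prob=0.030870
DUDUD: Ā=177.4976, payoff=20.0027, prob=0.030870
UUDUD: Ā=277.2153, payoff=31.2401, prob=0.013230
DDUUD: Ā=164.5926, payoff=32.9077, prob=0.030870
UDUUD: Ā=257.0603, payoff=51.3951, prob=0.013230
DUUUD: Ā=242.5603, payoff=65.8951, prob=0.013230
UUUUD: Ā=378.8302, payoff=102.9148, prob=0.005670
DDDDU: Ā=112.7116, payoff=13.7453, prob=0.072030
UDDDU: Ā=176.0328, payoff=21.4674, prob=0.030870
DUDDU: Ā=161.5328, payoff=35.9674, prob=0.030870
UUDDU: Ā=252.2816, payoff=56.1739, prob=0.013230
DDUDU: Ā=148.6278, payoff=48.8724, prob=0.030870
UDUDU: Ā=232.1266, payoff=76.3289, prob=0.013230
DUUDU: Ā=217.6266, payoff=90.8289, prob=0.013230
UUUDU: Ā=339.8887, payoff=141.8563, prob=0.005670
DDDUU: Ā=137.1423, payoff=60.3579, prob=0.030870
UDDUU: Ā=214.1886, payoff=94.2668, prob=0.013230
DUDUU: Ā=199.6886, payoff=108.7668, prob=0.013230
UUDUU: Ā=311.8732, payoff=169.8718, prob=0.005670
DDUUU: Ā=186.7836, payoff=121.6718, prob=0.013230
UDUUU: Ā=291.7182, payoff=190.0268, prob=0.005670
DUUUU: Ā=277.2182, payoff=204.5268, prob=0.005670
UUUUU: Ā=432.9588, payoff=319.4294, prob=0.002430
Price = Σ prob·payoff / R^5 = 22.878367 / 1.216653 = 18.8044

price = 18.8044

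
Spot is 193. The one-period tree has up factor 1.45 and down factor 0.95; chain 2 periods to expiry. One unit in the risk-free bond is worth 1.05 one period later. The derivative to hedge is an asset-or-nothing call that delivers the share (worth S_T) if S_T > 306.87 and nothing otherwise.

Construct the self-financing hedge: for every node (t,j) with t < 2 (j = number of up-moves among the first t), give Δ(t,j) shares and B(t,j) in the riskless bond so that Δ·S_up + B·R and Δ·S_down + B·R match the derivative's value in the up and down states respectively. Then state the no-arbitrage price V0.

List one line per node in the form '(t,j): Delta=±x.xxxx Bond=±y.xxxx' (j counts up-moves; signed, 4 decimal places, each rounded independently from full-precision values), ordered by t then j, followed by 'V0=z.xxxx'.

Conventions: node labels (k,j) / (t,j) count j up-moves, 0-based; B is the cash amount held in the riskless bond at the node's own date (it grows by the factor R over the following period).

(0,0): Delta=0.8010 Bond=-139.8615
(1,0): Delta=0.0000 Bond=0.0000
(1,1): Delta=2.9000 Bond=-734.2731
V0=14.7223

The replicating-portfolio and risk-neutral prices coincide; use p* = (1.05−0.95)/(1.45−0.95) = 0.2000 for the latter.
Payoffs at expiry: V(2,0)=0.0000, V(2,1)=0.0000, V(2,2)=405.7825
  t=1,j=0: stock 183.3500 → up 265.8575 (V=0.0000), down 174.1825 (V=0.0000). Price 0.0000; hedge Δ=0.0000, bond B=0.0000.
  t=1,j=1: stock 279.8500 → up 405.7825 (V=405.7825), down 265.8575 (V=0.0000). Price 77.2919; hedge Δ=2.9000, bond B=-734.2731.
  t=0,j=0: stock 193.0000 → up 279.8500 (V=77.2919), down 183.3500 (V=0.0000). Price 14.7223; hedge Δ=0.8010, bond B=-139.8615.
As a check, the time-0 holding Δ(0,0)·S0 + B(0,0) comes to 14.7223 — exactly V0.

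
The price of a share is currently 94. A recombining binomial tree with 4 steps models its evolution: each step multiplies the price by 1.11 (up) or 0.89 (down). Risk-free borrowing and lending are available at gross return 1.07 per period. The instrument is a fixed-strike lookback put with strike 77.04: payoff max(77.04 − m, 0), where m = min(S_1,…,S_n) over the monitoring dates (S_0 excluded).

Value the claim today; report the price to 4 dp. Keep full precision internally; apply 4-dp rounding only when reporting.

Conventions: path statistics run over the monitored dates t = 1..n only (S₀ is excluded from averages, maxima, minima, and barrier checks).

price = 0.1383

No-arbitrage gives p* = (R−d)/(u−d) = 0.8182: enumerate every path, weight its payoff by its p*-probability, and discount by R^4.
Enumerate all 2^4 = 16 price paths (U = up ×1.11, D = down ×0.89); each path with k up-moves has probability p*^k·(1−p*)^(4−k).
DDDD: m=58.9777, payoff=18.0623, prob=0.001093
UDDD: m=73.5565, payoff=3.4835, prob=0.004918
DUDD: m=73.5565, payoff=3.4835, prob=0.004918
UUDD: m=91.7390, payoff=0.0000, prob=0.022130
DDUD: m=73.5565, payoff=3.4835, prob=0.004918
UDUD: m=91.7390, payoff=0.0000, prob=0.022130
DUUD: m=83.6600, payoff=0.0000, prob=0.022130
UUUD: m=104.3400, payoff=0.0000, prob=0.099583
DDDU: m=66.2671, payoff=10.7729, prob=0.004918
UDDU: m=82.6477, payoff=0.0000, prob=0.022130
DUDU: m=82.6477, payoff=0.0000, prob=0.022130
UUDU: m=103.0775, payoff=0.0000, prob=0.099583
DDUU: m=74.4574, payoff=2.5826, prob=0.022130
UDUU: m=92.8626, payoff=0.0000, prob=0.099583
DUUU: m=83.6600, payoff=0.0000, prob=0.099583
UUUU: m=104.3400, payoff=0.0000, prob=0.448125
Price = Σ prob·payoff / R^4 = 0.181262 / 1.310796 = 0.1383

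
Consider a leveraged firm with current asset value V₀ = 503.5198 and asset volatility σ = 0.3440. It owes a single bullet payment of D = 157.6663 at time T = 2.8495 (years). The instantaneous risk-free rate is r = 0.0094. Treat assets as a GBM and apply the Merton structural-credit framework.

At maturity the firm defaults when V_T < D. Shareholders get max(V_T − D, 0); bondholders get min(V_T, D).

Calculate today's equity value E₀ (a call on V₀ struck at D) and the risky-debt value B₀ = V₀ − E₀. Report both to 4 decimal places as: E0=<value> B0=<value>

E0=351.1925 B0=152.3273

Work the structural quantities from V₀ = 503.5198 against face 157.6663:
d₁ = [ln(V₀/D) + (r + σ²/2)T] / (σ√T)
   = [ln(503.5198/157.6663) + (0.0094 + 0.5·0.3440²)·2.8495] / (0.3440·√2.8495)
   = [1.161142 + 0.195385] / 0.580688 = 2.336069
d₂ = d₁ − σ√T = 2.336069 − 0.580688 = 1.755381
N(d₁) = 0.990256,  N(d₂) = 0.960403,  e^(−rT) = 0.973570
E₀ = V₀·N(d₁) − D·e^(−rT)·N(d₂)
   = 503.5198·0.990256 − 157.6663·0.973570·0.960403 = 351.192493
B₀ = V₀ − E₀ = 503.5198 − 351.192493 = 152.327307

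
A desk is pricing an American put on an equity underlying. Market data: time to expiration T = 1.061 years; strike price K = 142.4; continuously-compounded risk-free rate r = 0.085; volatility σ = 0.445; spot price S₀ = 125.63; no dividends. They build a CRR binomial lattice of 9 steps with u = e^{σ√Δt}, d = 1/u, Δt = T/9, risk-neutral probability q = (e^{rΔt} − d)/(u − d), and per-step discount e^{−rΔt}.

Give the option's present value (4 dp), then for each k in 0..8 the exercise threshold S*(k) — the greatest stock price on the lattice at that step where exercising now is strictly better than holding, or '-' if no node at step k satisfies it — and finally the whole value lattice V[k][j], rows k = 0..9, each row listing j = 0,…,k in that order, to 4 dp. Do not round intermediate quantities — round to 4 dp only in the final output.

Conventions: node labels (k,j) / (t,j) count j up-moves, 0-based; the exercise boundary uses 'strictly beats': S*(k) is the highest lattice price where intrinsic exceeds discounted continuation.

params: Δt=0.11789 u=1.16508 d=0.85831 q=0.49471 e^(-rΔt)=0.99003
t_9 payoffs: 110.6394 99.2877 83.8788 62.9626 34.5706 0.0000 0.0000 0.0000 0.0000 0.0000
t_8: node(8,0) S=37.0037 payoff=105.3963 vs cont=103.9765 → 105.3963 [stop]  node(8,1) S=50.2293 payoff=92.1707 vs cont=90.7509 → 92.1707 [stop]  node(8,2) S=68.1819 payoff=74.2181 vs cont=72.7983 → 74.2181 [stop]  node(8,3) S=92.5510 payoff=49.8490 vs cont=48.4292 → 49.8490 [stop]  node(8,4) S=125.6300 payoff=16.7700 vs cont=17.2942 → 17.2942 [wait]  node(8,5) S=170.5319 payoff=0.0000 vs cont=0.0000 → 0.0000 [wait]  node(8,6) S=231.4823 payoff=0.0000 vs cont=0.0000 → 0.0000 [wait]  node(8,7) S=314.2171 payoff=0.0000 vs cont=0.0000 → 0.0000 [wait]  node(8,8) S=426.5226 payoff=0.0000 vs cont=0.0000 → 0.0000 [wait]  ⇒ S*(8)=92.5510
t_7: node(7,0) S=43.1123 payoff=99.2877 vs cont=97.8679 → 99.2877 [stop]  node(7,1) S=58.5212 payoff=83.8788 vs cont=82.4590 → 83.8788 [stop]  node(7,2) S=79.4374 payoff=62.9626 vs cont=61.5428 → 62.9626 [stop]  node(7,3) S=107.8294 payoff=34.5706 vs cont=33.4075 → 34.5706 [stop]  node(7,4) S=146.3691 payoff=0.0000 vs cont=8.6515 → 8.6515 [wait]  node(7,5) S=198.6834 payoff=0.0000 vs cont=0.0000 → 0.0000 [wait]  node(7,6) S=269.6956 payoff=0.0000 vs cont=0.0000 → 0.0000 [wait]  node(7,7) S=366.0884 payoff=0.0000 vs cont=0.0000 → 0.0000 [wait]  ⇒ S*(7)=107.8294
t_6: node(6,0) S=50.2293 payoff=92.1707 vs cont=90.7509 → 92.1707 [stop]  node(6,1) S=68.1819 payoff=74.2181 vs cont=72.7983 → 74.2181 [stop]  node(6,2) S=92.5510 payoff=49.8490 vs cont=48.4292 → 49.8490 [stop]  node(6,3) S=125.6300 payoff=16.7700 vs cont=21.5314 → 21.5314 [wait]  node(6,4) S=170.5319 payoff=0.0000 vs cont=4.3280 → 4.3280 [wait]  node(6,5) S=231.4823 payoff=0.0000 vs cont=0.0000 → 0.0000 [wait]  node(6,6) S=314.2171 payoff=0.0000 vs cont=0.0000 → 0.0000 [wait]  ⇒ S*(6)=92.5510
t_5: node(5,0) S=58.5212 payoff=83.8788 vs cont=82.4590 → 83.8788 [stop]  node(5,1) S=79.4374 payoff=62.9626 vs cont=61.5428 → 62.9626 [stop]  node(5,2) S=107.8294 payoff=34.5706 vs cont=35.4828 → 35.4828 [wait]  node(5,3) S=146.3691 payoff=0.0000 vs cont=12.8910 → 12.8910 [wait]  node(5,4) S=198.6834 payoff=0.0000 vs cont=2.1651 → 2.1651 [wait]  node(5,5) S=269.6956 payoff=0.0000 vs cont=0.0000 → 0.0000 [wait]  ⇒ S*(5)=79.4374
t_4: node(4,0) S=68.1819 payoff=74.2181 vs cont=72.7983 → 74.2181 [stop]  node(4,1) S=92.5510 payoff=49.8490 vs cont=48.8760 → 49.8490 [stop]  node(4,2) S=125.6300 payoff=16.7700 vs cont=24.0642 → 24.0642 [wait]  node(4,3) S=170.5319 payoff=0.0000 vs cont=7.5092 → 7.5092 [wait]  node(4,4) S=231.4823 payoff=0.0000 vs cont=1.0831 → 1.0831 [wait]  ⇒ S*(4)=92.5510
t_3: node(3,0) S=79.4374 payoff=62.9626 vs cont=61.5428 → 62.9626 [stop]  node(3,1) S=107.8294 payoff=34.5706 vs cont=36.7233 → 36.7233 [wait]  node(3,2) S=146.3691 payoff=0.0000 vs cont=15.7161 → 15.7161 [wait]  node(3,3) S=198.6834 payoff=0.0000 vs cont=4.2870 → 4.2870 [wait]  ⇒ S*(3)=79.4374
t_2: node(2,0) S=92.5510 payoff=49.8490 vs cont=49.4835 → 49.8490 [stop]  node(2,1) S=125.6300 payoff=16.7700 vs cont=26.0684 → 26.0684 [wait]  node(2,2) S=170.5319 payoff=0.0000 vs cont=9.9617 → 9.9617 [wait]  ⇒ S*(2)=92.5510
t_1: node(1,0) S=107.8294 payoff=34.5706 vs cont=37.7049 → 37.7049 [wait]  node(1,1) S=146.3691 payoff=0.0000 vs cont=17.9198 → 17.9198 [wait]  ⇒ S*(1)=-
t_0: node(0,0) S=125.6300 payoff=16.7700 vs cont=27.6388 → 27.6388 [wait]  ⇒ S*(0)=-

price = 27.6388
boundary = - - 92.5510 79.4374 92.5510 79.4374 92.5510 107.8294 92.5510
tree:
27.6388
37.7049 17.9198
49.8490 26.0684 9.9617
62.9626 36.7233 15.7161 4.2870
74.2181 49.8490 24.0642 7.5092 1.0831
83.8788 62.9626 35.4828 12.8910 2.1651 0.0000
92.1707 74.2181 49.8490 21.5314 4.3280 0.0000 0.0000
99.2877 83.8788 62.9626 34.5706 8.6515 0.0000 0.0000 0.0000
105.3963 92.1707 74.2181 49.8490 17.2942 0.0000 0.0000 0.0000 0.0000
110.6394 99.2877 83.8788 62.9626 34.5706 0.0000 0.0000 0.0000 0.0000 0.0000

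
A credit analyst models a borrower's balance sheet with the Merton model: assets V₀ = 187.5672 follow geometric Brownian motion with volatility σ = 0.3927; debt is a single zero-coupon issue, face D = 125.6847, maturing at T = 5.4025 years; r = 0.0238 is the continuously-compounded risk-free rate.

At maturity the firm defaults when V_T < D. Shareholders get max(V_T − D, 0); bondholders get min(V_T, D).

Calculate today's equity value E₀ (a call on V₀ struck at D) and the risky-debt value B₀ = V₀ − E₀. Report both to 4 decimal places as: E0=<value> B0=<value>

Work the structural quantities from V₀ = 187.5672 against face 125.6847:
d₁ = [ln(V₀/D) + (r + σ²/2)T] / (σ√T)
   = [ln(187.5672/125.6847) + (0.0238 + 0.5·0.3927²)·5.4025] / (0.3927·√5.4025)
   = [0.400361 + 0.545148] / 0.912764 = 1.035875
d₂ = d₁ − σ√T = 1.035875 − 0.912764 = 0.123111
N(d₁) = 0.849870,  N(d₂) = 0.548991,  e^(−rT) = 0.879344
E₀ = V₀·N(d₁) − D·e^(−rT)·N(d₂)
   = 187.5672·0.849870 − 125.6847·0.879344·0.548991 = 98.733231
B₀ = V₀ − E₀ = 187.5672 − 98.733231 = 88.833969

E0=98.7332 B0=88.8340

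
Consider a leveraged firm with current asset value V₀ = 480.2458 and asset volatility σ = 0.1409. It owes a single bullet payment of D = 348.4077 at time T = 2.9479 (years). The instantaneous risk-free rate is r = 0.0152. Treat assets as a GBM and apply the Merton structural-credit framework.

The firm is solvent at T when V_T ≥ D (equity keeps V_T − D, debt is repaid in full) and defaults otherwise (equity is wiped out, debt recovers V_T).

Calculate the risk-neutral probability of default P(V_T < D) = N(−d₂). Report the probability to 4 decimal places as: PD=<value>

Equity is a call on the firm's assets struck at D = 348.4077:
d₁ = [ln(V₀/D) + (r + σ²/2)T] / (σ√T)
   = [ln(480.2458/348.4077) + (0.0152 + 0.5·0.1409²)·2.9479] / (0.1409·√2.9479)
   = [0.320925 + 0.074070] / 0.241918 = 1.632766
d₂ = d₁ − σ√T = 1.632766 − 0.241918 = 1.390849
risk-neutral PD = N(−d₂) = N(-1.390849) = 0.082136

PD=0.0821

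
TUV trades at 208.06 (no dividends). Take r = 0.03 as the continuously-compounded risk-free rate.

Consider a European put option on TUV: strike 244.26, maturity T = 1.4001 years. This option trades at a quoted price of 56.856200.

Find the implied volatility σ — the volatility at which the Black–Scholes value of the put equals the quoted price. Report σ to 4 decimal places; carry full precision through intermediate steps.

At σ = 0.4117 the Black–Scholes value reproduces the quote:
σ√T = 0.4117·√1.4001 = 0.487147
d₁ = (ln(S/K) + (r+σ²/2)T) / (σ√T) = (ln(208.06/244.26) + (0.03+0.4117²/2)·1.4001) / 0.487147 = (-0.160407 + 0.160659) / 0.487147 = 0.000518
d₂ = d₁ − σ√T = 0.000518 − 0.487147 = -0.486629
e^{−rT} = 0.958867
N(−d₁) = 0.499793,  N(−d₂) = 0.686739
V = K·e^{−rT}·N(−d₂) − S·N(−d₁) = 160.843166 − 103.986966 = 56.856200 (equal to the quote); since ∂V/∂σ > 0 for all σ, the implied volatility is unique

sigma = 0.4117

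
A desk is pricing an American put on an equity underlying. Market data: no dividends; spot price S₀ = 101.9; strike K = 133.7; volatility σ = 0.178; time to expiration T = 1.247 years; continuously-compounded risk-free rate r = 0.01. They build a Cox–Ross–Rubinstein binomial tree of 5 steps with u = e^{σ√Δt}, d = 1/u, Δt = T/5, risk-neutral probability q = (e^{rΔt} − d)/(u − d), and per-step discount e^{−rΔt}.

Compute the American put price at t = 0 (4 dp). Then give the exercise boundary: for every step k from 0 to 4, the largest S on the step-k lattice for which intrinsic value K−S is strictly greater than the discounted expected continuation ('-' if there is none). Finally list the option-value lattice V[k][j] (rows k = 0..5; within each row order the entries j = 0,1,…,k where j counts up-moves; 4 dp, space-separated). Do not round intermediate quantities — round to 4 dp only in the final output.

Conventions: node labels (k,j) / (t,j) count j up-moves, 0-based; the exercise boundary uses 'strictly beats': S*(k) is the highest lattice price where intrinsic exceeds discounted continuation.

Δt=0.24940  u=1.09296  d=0.91494  q=0.49182  discount=0.99751
step 5 (expiry): payoffs max(K−S,0) = 68.3651 55.6529 40.4673 22.3270 0.6571 0.0000
step 4: (k=4,j=0): S=71.4087, K−S=62.2913, hold=61.9583 ⇒ V=62.2913 exercise | (k=4,j=1): S=85.3027, K−S=48.3973, hold=48.0643 ⇒ V=48.3973 exercise | (k=4,j=2): S=101.9000, K−S=31.8000, hold=31.4670 ⇒ V=31.8000 exercise | (k=4,j=3): S=121.7267, K−S=11.9733, hold=11.6403 ⇒ V=11.9733 exercise | (k=4,j=4): S=145.4110, K−S=0.0000, hold=0.3331 ⇒ V=0.3331 continue  boundary S*=121.7267
step 3: (k=3,j=0): S=78.0471, K−S=55.6529, hold=55.3199 ⇒ V=55.6529 exercise | (k=3,j=1): S=93.2327, K−S=40.4673, hold=40.1342 ⇒ V=40.4673 exercise | (k=3,j=2): S=111.3730, K−S=22.3270, hold=21.9940 ⇒ V=22.3270 exercise | (k=3,j=3): S=133.0429, K−S=0.6571, hold=6.2329 ⇒ V=6.2329 continue  boundary S*=111.3730
step 2: (k=2,j=0): S=85.3027, K−S=48.3973, hold=48.0643 ⇒ V=48.3973 exercise | (k=2,j=1): S=101.9000, K−S=31.8000, hold=31.4670 ⇒ V=31.8000 exercise | (k=2,j=2): S=121.7267, K−S=11.9733, hold=14.3757 ⇒ V=14.3757 continue  boundary S*=101.9000
step 1: (k=1,j=0): S=93.2327, K−S=40.4673, hold=40.1342 ⇒ V=40.4673 exercise | (k=1,j=1): S=111.3730, K−S=22.3270, hold=23.1725 ⇒ V=23.1725 continue  boundary S*=93.2327
step 0: (k=0,j=0): S=101.9000, K−S=31.8000, hold=31.8818 ⇒ V=31.8818 continue  boundary S*=-

price = 31.8818
boundary = - 93.2327 101.9000 111.3730 121.7267
tree:
31.8818
40.4673 23.1725
48.3973 31.8000 14.3757
55.6529 40.4673 22.3270 6.2329
62.2913 48.3973 31.8000 11.9733 0.3331
68.3651 55.6529 40.4673 22.3270 0.6571 0.0000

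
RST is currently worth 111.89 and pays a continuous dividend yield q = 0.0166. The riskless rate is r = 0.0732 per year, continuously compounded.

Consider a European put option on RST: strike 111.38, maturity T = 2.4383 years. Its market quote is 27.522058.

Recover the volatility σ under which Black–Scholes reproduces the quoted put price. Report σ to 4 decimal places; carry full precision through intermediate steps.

At σ = 0.5659 the Black–Scholes value reproduces the quote:
σ√T = 0.5659·√2.4383 = 0.883656
d₁ = (ln(S/K) + (r−q+σ²/2)T) / (σ√T) = (ln(111.89/111.38) + (0.0732−0.0166+0.5659²/2)·2.4383) / 0.883656 = (0.004568 + 0.528432) / 0.883656 = 0.603176
d₂ = d₁ − σ√T = 0.603176 − 0.883656 = -0.280480
e^{−rT} = 0.836538
e^{−qT} = 0.960332
N(−d₁) = 0.273196,  N(−d₂) = 0.610445
V = K·e^{−rT}·N(−d₂) − S·e^{−qT}·N(−d₁) = 56.877378 − 29.355319 = 27.522058 (the observed quote) — the price is monotone increasing in volatility, hence this σ is the only solution

sigma = 0.5659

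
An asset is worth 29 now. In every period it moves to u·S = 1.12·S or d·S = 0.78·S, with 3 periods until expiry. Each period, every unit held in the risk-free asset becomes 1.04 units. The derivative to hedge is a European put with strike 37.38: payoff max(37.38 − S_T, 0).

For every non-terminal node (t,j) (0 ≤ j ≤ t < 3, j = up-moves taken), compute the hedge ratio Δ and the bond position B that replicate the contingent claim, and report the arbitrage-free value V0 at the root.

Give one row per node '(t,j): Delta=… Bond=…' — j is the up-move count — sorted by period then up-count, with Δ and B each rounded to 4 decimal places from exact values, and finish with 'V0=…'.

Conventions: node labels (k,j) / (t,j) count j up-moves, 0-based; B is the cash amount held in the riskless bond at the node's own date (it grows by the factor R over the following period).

(0,0): Delta=-0.8156 Bond=29.2200
(1,0): Delta=-1.0000 Bond=34.5599
(1,1): Delta=-0.7761 Bond=29.1054
(2,0): Delta=-1.0000 Bond=35.9423
(2,1): Delta=-1.0000 Bond=35.9423
(2,2): Delta=-0.7281 Bond=28.5241
V0=5.5676

No-arbitrage ⇒ martingale measure with p* = (R−d)/(u−d) = 0.7647.
Terminal payoffs: V(3,0)=23.6180, V(3,1)=17.6192, V(3,2)=9.0055, V(3,3)=0.0000
(2,0): S=17.6436. Δ = (V_up−V_dn)/(S_up−S_dn) = (17.6192−23.6180)/(19.7608−13.7620) = -1.0000. V = [p*·17.6192 + (1−p*)·23.6180]/1.04 = 18.2987. B = V − Δ·S = 35.9423.
(2,1): S=25.3344. Δ = (V_up−V_dn)/(S_up−S_dn) = (9.0055−17.6192)/(28.3745−19.7608) = -1.0000. V = [p*·9.0055 + (1−p*)·17.6192]/1.04 = 10.6079. B = V − Δ·S = 35.9423.
(2,2): S=36.3776. Δ = (V_up−V_dn)/(S_up−S_dn) = (0.0000−9.0055)/(40.7429−28.3745) = -0.7281. V = [p*·0.0000 + (1−p*)·9.0055]/1.04 = 2.0374. B = V − Δ·S = 28.5241.
(1,0): S=22.6200. Δ = (V_up−V_dn)/(S_up−S_dn) = (10.6079−18.2987)/(25.3344−17.6436) = -1.0000. V = [p*·10.6079 + (1−p*)·18.2987]/1.04 = 11.9399. B = V − Δ·S = 34.5599.
(1,1): S=32.4800. Δ = (V_up−V_dn)/(S_up−S_dn) = (2.0374−10.6079)/(36.3776−25.3344) = -0.7761. V = [p*·2.0374 + (1−p*)·10.6079]/1.04 = 3.8981. B = V − Δ·S = 29.1054.
(0,0): S=29.0000. Δ = (V_up−V_dn)/(S_up−S_dn) = (3.8981−11.9399)/(32.4800−22.6200) = -0.8156. V = [p*·3.8981 + (1−p*)·11.9399]/1.04 = 5.5676. B = V − Δ·S = 29.2200.
Sanity check at the root: Δ(0,0)·S0 + B(0,0) reproduces V0 = 5.5676.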